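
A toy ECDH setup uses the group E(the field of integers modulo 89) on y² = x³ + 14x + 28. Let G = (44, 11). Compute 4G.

Repeated addition: build up to 4G.
2G: tangent at (44, 11): λ = (3·44² + 14)/(2·11) ≡ 37/22. 22⁻¹ ≡ 85 (mod 89), so λ ≡ 37·85 ≡ 30.
  x = λ² - 44 - 44 = 900 - 88 ≡ 11; y = λ·(44 - 11) - 11 ≡ 0. → (11, 0)
3G: (11, 0) + (44, 11). λ = (11 - 0)/(44 - 11) ≡ 11/33 mod 89. 33⁻¹ ≡ 27 (mod 89) since 33·27 = 891 ≡ 1, so λ ≡ 30.
  x = λ² - 11 - 44 = 900 - 55 ≡ 44; y = λ·(11 - 44) - 0 ≡ 78. → (44, 78)
4G: (44, 78) + (44, 11): same x and y₁ ≡ -y₂, so the sum is the point at infinity.

O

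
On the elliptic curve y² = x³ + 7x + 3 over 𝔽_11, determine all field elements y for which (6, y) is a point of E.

none

x³ + 7x + 3 = 261 ≡ 8 (mod 11).
8 is a non-residue mod 11; no y exists.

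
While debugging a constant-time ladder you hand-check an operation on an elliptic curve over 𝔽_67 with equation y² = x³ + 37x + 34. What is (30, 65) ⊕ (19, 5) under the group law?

(30, 65) + (19, 5). λ = (5 - 65)/(19 - 30) ≡ 7/56 mod 67. 56⁻¹ ≡ 6 (mod 67), so λ ≡ 42.
  x = λ² - 30 - 19 = 1764 - 49 ≡ 40; y = λ·(30 - 40) - 65 ≡ 51. → (40, 51)

(40, 51)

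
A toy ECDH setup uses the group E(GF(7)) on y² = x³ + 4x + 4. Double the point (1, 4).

tangent at (1, 4): λ = (3·1² + 4)/(2·4) ≡ 0/1. 1⁻¹ ≡ 1 (mod 7), so λ ≡ 0·1 ≡ 0.
  x = λ² - 1 - 1 = 0 - 2 ≡ 5; y = λ·(1 - 5) - 4 ≡ 3. → (5, 3)

(5, 3)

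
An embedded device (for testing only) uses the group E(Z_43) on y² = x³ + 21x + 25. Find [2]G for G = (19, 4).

(0, 38)

tangent at (19, 4): λ = (3·19² + 21)/(2·4) ≡ 29/8. 8⁻¹ ≡ 27 (mod 43) since 8·27 = 216 ≡ 1, so λ ≡ 29·27 ≡ 9.
  x = λ² - 19 - 19 = 81 - 38 ≡ 0; y = λ·(19 - 0) - 4 ≡ 38. → (0, 38)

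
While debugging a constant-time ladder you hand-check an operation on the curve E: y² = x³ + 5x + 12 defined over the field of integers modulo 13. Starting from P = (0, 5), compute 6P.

Repeated addition: build up to 6P.
2P: tangent at (0, 5): λ = (3·0² + 5)/(2·5) ≡ 5/10. 10⁻¹ ≡ 4 (mod 13), so λ ≡ 5·4 ≡ 7.
  x = λ² - 0 - 0 = 49 - 0 ≡ 10; y = λ·(0 - 10) - 5 ≡ 3. → (10, 3)
3P: (10, 3) + (0, 5). λ = (5 - 3)/(0 - 10) ≡ 2/3 mod 13. 3⁻¹ ≡ 9 (mod 13), so λ ≡ 5.
  x = λ² - 10 - 0 = 25 - 10 ≡ 2; y = λ·(10 - 2) - 3 ≡ 11. → (2, 11)
4P: (2, 11) + (0, 5). λ = (5 - 11)/(0 - 2) ≡ 7/11 mod 13. 11⁻¹ ≡ 6 (mod 13), so λ ≡ 3.
  x = λ² - 2 - 0 = 9 - 2 ≡ 7; y = λ·(2 - 7) - 11 ≡ 0. → (7, 0)
5P: (7, 0) + (0, 5). λ = (5 - 0)/(0 - 7) ≡ 5/6 mod 13. 6⁻¹ ≡ 11 (mod 13) since 6·11 = 66 ≡ 1, so λ ≡ 3.
  x = λ² - 7 - 0 = 9 - 7 ≡ 2; y = λ·(7 - 2) - 0 ≡ 2. → (2, 2)
6P: (2, 2) + (0, 5). λ = (5 - 2)/(0 - 2) ≡ 3/11 mod 13. 11⁻¹ ≡ 6 (mod 13) since 11·6 = 66 ≡ 1, so λ ≡ 5.
  x = λ² - 2 - 0 = 25 - 2 ≡ 10; y = λ·(2 - 10) - 2 ≡ 10. → (10, 10)

(10, 10)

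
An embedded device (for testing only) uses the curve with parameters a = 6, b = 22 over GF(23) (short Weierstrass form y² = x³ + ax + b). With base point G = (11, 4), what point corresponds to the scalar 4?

(21, 5)

Double-and-add on 4 = (100)₂. Start with G = (11, 4) for the leading 1-bit.
double: tangent at (11, 4): λ = (3·11² + 6)/(2·4) ≡ 1/8. 8⁻¹ ≡ 3 (mod 23) since 8·3 = 24 ≡ 1, so λ ≡ 1·3 ≡ 3.
  x = λ² - 11 - 11 = 9 - 22 ≡ 10; y = λ·(11 - 10) - 4 ≡ 22. → (10, 22)
double: tangent at (10, 22): λ = (3·10² + 6)/(2·22) ≡ 7/21. 21⁻¹ ≡ 11 (mod 23), so λ ≡ 7·11 ≡ 8.
  x = λ² - 10 - 10 = 64 - 20 ≡ 21; y = λ·(10 - 21) - 22 ≡ 5. → (21, 5)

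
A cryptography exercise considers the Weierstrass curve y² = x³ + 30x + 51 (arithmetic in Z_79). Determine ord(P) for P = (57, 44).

12

2P: tangent at (57, 44): λ = (3·57² + 30)/(2·44) ≡ 60/9. 9⁻¹ ≡ 44 (mod 79) since 9·44 = 396 ≡ 1, so λ ≡ 60·44 ≡ 33.
  x = λ² - 57 - 57 = 1089 - 114 ≡ 27; y = λ·(57 - 27) - 44 ≡ 77. → (27, 77)
3P: (27, 77) + (57, 44). λ = (44 - 77)/(57 - 27) ≡ 46/30 mod 79. 30⁻¹ ≡ 29 (mod 79) since 30·29 = 870 ≡ 1, so λ ≡ 70.
  x = λ² - 27 - 57 = 4900 - 84 ≡ 76; y = λ·(27 - 76) - 77 ≡ 48. → (76, 48)
4P: (76, 48) + (57, 44). λ = (44 - 48)/(57 - 76) ≡ 75/60 mod 79. 60⁻¹ ≡ 54 (mod 79), so λ ≡ 21.
  x = λ² - 76 - 57 = 441 - 133 ≡ 71; y = λ·(76 - 71) - 48 ≡ 57. → (71, 57)
5P: (71, 57) + (57, 44). λ = (44 - 57)/(57 - 71) ≡ 66/65 mod 79. 65⁻¹ ≡ 62 (mod 79) since 65·62 = 4030 ≡ 1, so λ ≡ 63.
  x = λ² - 71 - 57 = 3969 - 128 ≡ 49; y = λ·(71 - 49) - 57 ≡ 65. → (49, 65)
6P: (49, 65) + (57, 44). λ = (44 - 65)/(57 - 49) ≡ 58/8 mod 79. 8⁻¹ ≡ 10 (mod 79) since 8·10 = 80 ≡ 1, so λ ≡ 27.
  x = λ² - 49 - 57 = 729 - 106 ≡ 70; y = λ·(49 - 70) - 65 ≡ 0. → (70, 0)
7P: (70, 0) + (57, 44). λ = (44 - 0)/(57 - 70) ≡ 44/66 mod 79. 66⁻¹ ≡ 6 (mod 79), so λ ≡ 27.
  x = λ² - 70 - 57 = 729 - 127 ≡ 49; y = λ·(70 - 49) - 0 ≡ 14. → (49, 14)
8P: (49, 14) + (57, 44). λ = (44 - 14)/(57 - 49) ≡ 30/8 mod 79. 8⁻¹ ≡ 10 (mod 79), so λ ≡ 63.
  x = λ² - 49 - 57 = 3969 - 106 ≡ 71; y = λ·(49 - 71) - 14 ≡ 22. → (71, 22)
9P: (71, 22) + (57, 44). λ = (44 - 22)/(57 - 71) ≡ 22/65 mod 79. 65⁻¹ ≡ 62 (mod 79), so λ ≡ 21.
  x = λ² - 71 - 57 = 441 - 128 ≡ 76; y = λ·(71 - 76) - 22 ≡ 31. → (76, 31)
10P: (76, 31) + (57, 44). λ = (44 - 31)/(57 - 76) ≡ 13/60 mod 79. 60⁻¹ ≡ 54 (mod 79), so λ ≡ 70.
  x = λ² - 76 - 57 = 4900 - 133 ≡ 27; y = λ·(76 - 27) - 31 ≡ 2. → (27, 2)
11P: (27, 2) + (57, 44). λ = (44 - 2)/(57 - 27) ≡ 42/30 mod 79. 30⁻¹ ≡ 29 (mod 79), so λ ≡ 33.
  x = λ² - 27 - 57 = 1089 - 84 ≡ 57; y = λ·(27 - 57) - 2 ≡ 35. → (57, 35)
12P: (57, 35) + (57, 44): same x and y₁ ≡ -y₂, so the sum is 𝒪.
12P = 𝒪, so the order is 12.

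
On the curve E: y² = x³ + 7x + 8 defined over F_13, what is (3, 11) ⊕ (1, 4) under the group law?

(5, 8)

(3, 11) + (1, 4). λ = (4 - 11)/(1 - 3) ≡ 6/11 mod 13. 11⁻¹ ≡ 6 (mod 13), so λ ≡ 10.
  x = λ² - 3 - 1 = 100 - 4 ≡ 5; y = λ·(3 - 5) - 11 ≡ 8. → (5, 8)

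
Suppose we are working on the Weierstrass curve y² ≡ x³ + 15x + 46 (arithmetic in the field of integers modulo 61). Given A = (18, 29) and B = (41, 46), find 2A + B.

(9, 19)

First 2A:
Repeated addition: build up to 2A.
2A: tangent at (18, 29): λ = (3·18² + 15)/(2·29) ≡ 11/58. 58⁻¹ ≡ 20 (mod 61), so λ ≡ 11·20 ≡ 37.
  x = λ² - 18 - 18 = 1369 - 36 ≡ 52; y = λ·(18 - 52) - 29 ≡ 55. → (52, 55)
2A = (52, 55).
Finally 2A + B:
(52, 55) + (41, 46). λ = (46 - 55)/(41 - 52) ≡ 52/50 mod 61. 50⁻¹ ≡ 11 (mod 61), so λ ≡ 23.
  x = λ² - 52 - 41 = 529 - 93 ≡ 9; y = λ·(52 - 9) - 55 ≡ 19. → (9, 19)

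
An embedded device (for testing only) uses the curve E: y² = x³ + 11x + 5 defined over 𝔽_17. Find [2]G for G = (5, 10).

tangent at (5, 10): λ = (3·5² + 11)/(2·10) ≡ 1/3. 3⁻¹ ≡ 6 (mod 17) since 3·6 = 18 ≡ 1, so λ ≡ 1·6 ≡ 6.
  x = λ² - 5 - 5 = 36 - 10 ≡ 9; y = λ·(5 - 9) - 10 ≡ 0. → (9, 0)

(9, 0)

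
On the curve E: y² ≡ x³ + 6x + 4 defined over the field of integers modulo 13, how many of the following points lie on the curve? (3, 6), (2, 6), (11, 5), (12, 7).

2

(3, 6): 6² ≡ 10, rhs ≡ 10 → on.
(2, 6): 6² ≡ 10, rhs ≡ 11 → off.
(11, 5): 5² ≡ 12, rhs ≡ 10 → off.
(12, 7): 7² ≡ 10, rhs ≡ 10 → on.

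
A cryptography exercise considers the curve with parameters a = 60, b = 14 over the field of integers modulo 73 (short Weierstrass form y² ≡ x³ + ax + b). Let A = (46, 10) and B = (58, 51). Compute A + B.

(41, 1)

(46, 10) + (58, 51). λ = (51 - 10)/(58 - 46) ≡ 41/12 mod 73. 12⁻¹ ≡ 67 (mod 73) since 12·67 = 804 ≡ 1, so λ ≡ 46.
  x = λ² - 46 - 58 = 2116 - 104 ≡ 41; y = λ·(46 - 41) - 10 ≡ 1. → (41, 1)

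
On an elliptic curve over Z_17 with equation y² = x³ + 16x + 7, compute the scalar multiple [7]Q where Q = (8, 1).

(9, 9)

Repeated addition: build up to 7Q.
2Q: tangent at (8, 1): λ = (3·8² + 16)/(2·1) ≡ 4/2. 2⁻¹ ≡ 9 (mod 17), so λ ≡ 4·9 ≡ 2.
  x = λ² - 8 - 8 = 4 - 16 ≡ 5; y = λ·(8 - 5) - 1 ≡ 5. → (5, 5)
3Q: (5, 5) + (8, 1). λ = (1 - 5)/(8 - 5) ≡ 13/3 mod 17. 3⁻¹ ≡ 6 (mod 17), so λ ≡ 10.
  x = λ² - 5 - 8 = 100 - 13 ≡ 2; y = λ·(5 - 2) - 5 ≡ 8. → (2, 8)
4Q: (2, 8) + (8, 1). λ = (1 - 8)/(8 - 2) ≡ 10/6 mod 17. 6⁻¹ ≡ 3 (mod 17), so λ ≡ 13.
  x = λ² - 2 - 8 = 169 - 10 ≡ 6; y = λ·(2 - 6) - 8 ≡ 8. → (6, 8)
5Q: (6, 8) + (8, 1). λ = (1 - 8)/(8 - 6) ≡ 10/2 mod 17. 2⁻¹ ≡ 9 (mod 17), so λ ≡ 5.
  x = λ² - 6 - 8 = 25 - 14 ≡ 11; y = λ·(6 - 11) - 8 ≡ 1. → (11, 1)
6Q: (11, 1) + (8, 1). λ = (1 - 1)/(8 - 11) ≡ 0/14 mod 17. 14⁻¹ ≡ 11 (mod 17), so λ ≡ 0.
  x = λ² - 11 - 8 = 0 - 19 ≡ 15; y = λ·(11 - 15) - 1 ≡ 16. → (15, 16)
7Q: (15, 16) + (8, 1). λ = (1 - 16)/(8 - 15) ≡ 2/10 mod 17. 10⁻¹ ≡ 12 (mod 17), so λ ≡ 7.
  x = λ² - 15 - 8 = 49 - 23 ≡ 9; y = λ·(15 - 9) - 16 ≡ 9. → (9, 9)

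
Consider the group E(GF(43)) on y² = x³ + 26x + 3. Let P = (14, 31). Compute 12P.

(22, 0)

Double-and-add on 12 = (1100)₂. Start with P = (14, 31) for the leading 1-bit.
double: tangent at (14, 31): λ = (3·14² + 26)/(2·31) ≡ 12/19. 19⁻¹ ≡ 34 (mod 43) since 19·34 = 646 ≡ 1, so λ ≡ 12·34 ≡ 21.
  x = λ² - 14 - 14 = 441 - 28 ≡ 26; y = λ·(14 - 26) - 31 ≡ 18. → (26, 18)
add P: (26, 18) + (14, 31). λ = (31 - 18)/(14 - 26) ≡ 13/31 mod 43. 31⁻¹ ≡ 25 (mod 43), so λ ≡ 24.
  x = λ² - 26 - 14 = 576 - 40 ≡ 20; y = λ·(26 - 20) - 18 ≡ 40. → (20, 40)
double: tangent at (20, 40): λ = (3·20² + 26)/(2·40) ≡ 22/37. 37⁻¹ ≡ 7 (mod 43) since 37·7 = 259 ≡ 1, so λ ≡ 22·7 ≡ 25.
  x = λ² - 20 - 20 = 625 - 40 ≡ 26; y = λ·(20 - 26) - 40 ≡ 25. → (26, 25)
double: tangent at (26, 25): λ = (3·26² + 26)/(2·25) ≡ 33/7. 7⁻¹ ≡ 37 (mod 43), so λ ≡ 33·37 ≡ 17.
  x = λ² - 26 - 26 = 289 - 52 ≡ 22; y = λ·(26 - 22) - 25 ≡ 0. → (22, 0)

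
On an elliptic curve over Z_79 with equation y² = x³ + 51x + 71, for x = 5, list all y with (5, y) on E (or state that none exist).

x³ + 51x + 71 = 451 ≡ 56 (mod 79).
56 is a non-residue mod 79; no y exists.

none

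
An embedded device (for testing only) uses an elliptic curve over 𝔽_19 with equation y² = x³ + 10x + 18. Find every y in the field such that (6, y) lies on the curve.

x³ + 10x + 18 = 294 ≡ 9 (mod 19).
Square roots of 9 mod 19: 3 and 16 (since 3² = 9 ≡ 9).

3, 16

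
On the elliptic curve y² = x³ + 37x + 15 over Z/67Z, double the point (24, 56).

tangent at (24, 56): λ = (3·24² + 37)/(2·56) ≡ 23/45. 45⁻¹ ≡ 3 (mod 67) since 45·3 = 135 ≡ 1, so λ ≡ 23·3 ≡ 2.
  x = λ² - 24 - 24 = 4 - 48 ≡ 23; y = λ·(24 - 23) - 56 ≡ 13. → (23, 13)

(23, 13)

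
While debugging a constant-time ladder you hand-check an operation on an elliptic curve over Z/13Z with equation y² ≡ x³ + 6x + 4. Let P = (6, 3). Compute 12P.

Double-and-add on 12 = (1100)₂. Start with P = (6, 3) for the leading 1-bit.
double: tangent at (6, 3): λ = (3·6² + 6)/(2·3) ≡ 10/6. 6⁻¹ ≡ 11 (mod 13) since 6·11 = 66 ≡ 1, so λ ≡ 10·11 ≡ 6.
  x = λ² - 6 - 6 = 36 - 12 ≡ 11; y = λ·(6 - 11) - 3 ≡ 6. → (11, 6)
add P: (11, 6) + (6, 3). λ = (3 - 6)/(6 - 11) ≡ 10/8 mod 13. 8⁻¹ ≡ 5 (mod 13) since 8·5 = 40 ≡ 1, so λ ≡ 11.
  x = λ² - 11 - 6 = 121 - 17 ≡ 0; y = λ·(11 - 0) - 6 ≡ 11. → (0, 11)
double: tangent at (0, 11): λ = (3·0² + 6)/(2·11) ≡ 6/9. 9⁻¹ ≡ 3 (mod 13), so λ ≡ 6·3 ≡ 5.
  x = λ² - 0 - 0 = 25 - 0 ≡ 12; y = λ·(0 - 12) - 11 ≡ 7. → (12, 7)
double: tangent at (12, 7): λ = (3·12² + 6)/(2·7) ≡ 9/1. 1⁻¹ ≡ 1 (mod 13), so λ ≡ 9·1 ≡ 9.
  x = λ² - 12 - 12 = 81 - 24 ≡ 5; y = λ·(12 - 5) - 7 ≡ 4. → (5, 4)

(5, 4)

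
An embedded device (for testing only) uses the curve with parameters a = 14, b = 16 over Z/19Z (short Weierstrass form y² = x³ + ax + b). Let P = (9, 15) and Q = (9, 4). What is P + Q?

The two points share x = 9 and their y-coordinates satisfy 15 + 4 ≡ 0 (mod 19), so they are inverses. Their sum is O.

O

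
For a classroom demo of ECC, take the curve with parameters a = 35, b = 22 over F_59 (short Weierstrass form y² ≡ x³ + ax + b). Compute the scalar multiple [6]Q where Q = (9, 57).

(28, 48)

Repeated addition: build up to 6Q.
2Q: tangent at (9, 57): λ = (3·9² + 35)/(2·57) ≡ 42/55. 55⁻¹ ≡ 44 (mod 59) since 55·44 = 2420 ≡ 1, so λ ≡ 42·44 ≡ 19.
  x = λ² - 9 - 9 = 361 - 18 ≡ 48; y = λ·(9 - 48) - 57 ≡ 28. → (48, 28)
3Q: (48, 28) + (9, 57). λ = (57 - 28)/(9 - 48) ≡ 29/20 mod 59. 20⁻¹ ≡ 3 (mod 59), so λ ≡ 28.
  x = λ² - 48 - 9 = 784 - 57 ≡ 19; y = λ·(48 - 19) - 28 ≡ 17. → (19, 17)
4Q: (19, 17) + (9, 57). λ = (57 - 17)/(9 - 19) ≡ 40/49 mod 59. 49⁻¹ ≡ 53 (mod 59), so λ ≡ 55.
  x = λ² - 19 - 9 = 3025 - 28 ≡ 47; y = λ·(19 - 47) - 17 ≡ 36. → (47, 36)
5Q: (47, 36) + (9, 57). λ = (57 - 36)/(9 - 47) ≡ 21/21 mod 59. 21⁻¹ ≡ 45 (mod 59), so λ ≡ 1.
  x = λ² - 47 - 9 = 1 - 56 ≡ 4; y = λ·(47 - 4) - 36 ≡ 7. → (4, 7)
6Q: (4, 7) + (9, 57). λ = (57 - 7)/(9 - 4) ≡ 50/5 mod 59. 5⁻¹ ≡ 12 (mod 59), so λ ≡ 10.
  x = λ² - 4 - 9 = 100 - 13 ≡ 28; y = λ·(4 - 28) - 7 ≡ 48. → (28, 48)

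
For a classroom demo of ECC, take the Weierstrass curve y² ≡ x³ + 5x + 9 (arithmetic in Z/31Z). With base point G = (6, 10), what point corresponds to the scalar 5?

Double-and-add on 5 = (101)₂. Start with G = (6, 10) for the leading 1-bit.
double: tangent at (6, 10): λ = (3·6² + 5)/(2·10) ≡ 20/20. 20⁻¹ ≡ 14 (mod 31) since 20·14 = 280 ≡ 1, so λ ≡ 20·14 ≡ 1.
  x = λ² - 6 - 6 = 1 - 12 ≡ 20; y = λ·(6 - 20) - 10 ≡ 7. → (20, 7)
double: tangent at (20, 7): λ = (3·20² + 5)/(2·7) ≡ 27/14. 14⁻¹ ≡ 20 (mod 31) since 14·20 = 280 ≡ 1, so λ ≡ 27·20 ≡ 13.
  x = λ² - 20 - 20 = 169 - 40 ≡ 5; y = λ·(20 - 5) - 7 ≡ 2. → (5, 2)
add G: (5, 2) + (6, 10). λ = (10 - 2)/(6 - 5) ≡ 8/1 mod 31. 1⁻¹ ≡ 1 (mod 31) since 1·1 = 1 ≡ 1, so λ ≡ 8.
  x = λ² - 5 - 6 = 64 - 11 ≡ 22; y = λ·(5 - 22) - 2 ≡ 17. → (22, 17)

(22, 17)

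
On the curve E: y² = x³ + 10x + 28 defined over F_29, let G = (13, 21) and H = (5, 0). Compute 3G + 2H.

(13, 8)

First 3G:
Repeated addition: build up to 3G.
2G: tangent at (13, 21): λ = (3·13² + 10)/(2·21) ≡ 24/13. 13⁻¹ ≡ 9 (mod 29), so λ ≡ 24·9 ≡ 13.
  x = λ² - 13 - 13 = 169 - 26 ≡ 27; y = λ·(13 - 27) - 21 ≡ 0. → (27, 0)
3G: (27, 0) + (13, 21). λ = (21 - 0)/(13 - 27) ≡ 21/15 mod 29. 15⁻¹ ≡ 2 (mod 29), so λ ≡ 13.
  x = λ² - 27 - 13 = 169 - 40 ≡ 13; y = λ·(27 - 13) - 0 ≡ 8. → (13, 8)
3G = (13, 8).
Next 2H:
Repeated addition: build up to 2H.
2H: (5, 0) + (5, 0): same x and y₁ ≡ -y₂, so the sum is O.
2H = O.
Finally 3G + 2H:
(13, 8) + O = (13, 8) (identity).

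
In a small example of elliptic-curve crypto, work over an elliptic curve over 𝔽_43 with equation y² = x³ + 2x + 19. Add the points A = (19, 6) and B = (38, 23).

(3, 40)

(19, 6) + (38, 23). λ = (23 - 6)/(38 - 19) ≡ 17/19 mod 43. 19⁻¹ ≡ 34 (mod 43) since 19·34 = 646 ≡ 1, so λ ≡ 19.
  x = λ² - 19 - 38 = 361 - 57 ≡ 3; y = λ·(19 - 3) - 6 ≡ 40. → (3, 40)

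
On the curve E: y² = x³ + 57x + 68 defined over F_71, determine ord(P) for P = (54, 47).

2P: tangent at (54, 47): λ = (3·54² + 57)/(2·47) ≡ 1/23. 23⁻¹ ≡ 34 (mod 71), so λ ≡ 1·34 ≡ 34.
  x = λ² - 54 - 54 = 1156 - 108 ≡ 54; y = λ·(54 - 54) - 47 ≡ 24. → (54, 24)
3P: (54, 24) + (54, 47): same x and y₁ ≡ -y₂, so the sum is ∞.
3P = ∞, so the order is 3.

3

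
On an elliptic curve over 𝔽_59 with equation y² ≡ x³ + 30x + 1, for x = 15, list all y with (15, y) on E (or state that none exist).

none

x³ + 30x + 1 = 3826 ≡ 50 (mod 59).
50 is a non-residue mod 59; no y exists.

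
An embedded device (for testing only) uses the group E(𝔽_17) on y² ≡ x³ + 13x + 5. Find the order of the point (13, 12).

10

2P: tangent at (13, 12): λ = (3·13² + 13)/(2·12) ≡ 10/7. 7⁻¹ ≡ 5 (mod 17), so λ ≡ 10·5 ≡ 16.
  x = λ² - 13 - 13 = 256 - 26 ≡ 9; y = λ·(13 - 9) - 12 ≡ 1. → (9, 1)
3P: (9, 1) + (13, 12). λ = (12 - 1)/(13 - 9) ≡ 11/4 mod 17. 4⁻¹ ≡ 13 (mod 17) since 4·13 = 52 ≡ 1, so λ ≡ 7.
  x = λ² - 9 - 13 = 49 - 22 ≡ 10; y = λ·(9 - 10) - 1 ≡ 9. → (10, 9)
4P: (10, 9) + (13, 12). λ = (12 - 9)/(13 - 10) ≡ 3/3 mod 17. 3⁻¹ ≡ 6 (mod 17), so λ ≡ 1.
  x = λ² - 10 - 13 = 1 - 23 ≡ 12; y = λ·(10 - 12) - 9 ≡ 6. → (12, 6)
5P: (12, 6) + (13, 12). λ = (12 - 6)/(13 - 12) ≡ 6/1 mod 17. 1⁻¹ ≡ 1 (mod 17), so λ ≡ 6.
  x = λ² - 12 - 13 = 36 - 25 ≡ 11; y = λ·(12 - 11) - 6 ≡ 0. → (11, 0)
6P: (11, 0) + (13, 12). λ = (12 - 0)/(13 - 11) ≡ 12/2 mod 17. 2⁻¹ ≡ 9 (mod 17), so λ ≡ 6.
  x = λ² - 11 - 13 = 36 - 24 ≡ 12; y = λ·(11 - 12) - 0 ≡ 11. → (12, 11)
7P: (12, 11) + (13, 12). λ = (12 - 11)/(13 - 12) ≡ 1/1 mod 17. 1⁻¹ ≡ 1 (mod 17), so λ ≡ 1.
  x = λ² - 12 - 13 = 1 - 25 ≡ 10; y = λ·(12 - 10) - 11 ≡ 8. → (10, 8)
8P: (10, 8) + (13, 12). λ = (12 - 8)/(13 - 10) ≡ 4/3 mod 17. 3⁻¹ ≡ 6 (mod 17), so λ ≡ 7.
  x = λ² - 10 - 13 = 49 - 23 ≡ 9; y = λ·(10 - 9) - 8 ≡ 16. → (9, 16)
9P: (9, 16) + (13, 12). λ = (12 - 16)/(13 - 9) ≡ 13/4 mod 17. 4⁻¹ ≡ 13 (mod 17) since 4·13 = 52 ≡ 1, so λ ≡ 16.
  x = λ² - 9 - 13 = 256 - 22 ≡ 13; y = λ·(9 - 13) - 16 ≡ 5. → (13, 5)
10P: (13, 5) + (13, 12): same x and y₁ ≡ -y₂, so the sum is O.
10P = O, so the order is 10.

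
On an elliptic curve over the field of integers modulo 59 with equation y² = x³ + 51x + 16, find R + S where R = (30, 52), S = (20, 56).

(54, 52)

(30, 52) + (20, 56). λ = (56 - 52)/(20 - 30) ≡ 4/49 mod 59. 49⁻¹ ≡ 53 (mod 59), so λ ≡ 35.
  x = λ² - 30 - 20 = 1225 - 50 ≡ 54; y = λ·(30 - 54) - 52 ≡ 52. → (54, 52)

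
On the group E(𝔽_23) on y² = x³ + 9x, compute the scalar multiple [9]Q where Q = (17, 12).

Double-and-add on 9 = (1001)₂. Start with Q = (17, 12) for the leading 1-bit.
double: tangent at (17, 12): λ = (3·17² + 9)/(2·12) ≡ 2/1. 1⁻¹ ≡ 1 (mod 23), so λ ≡ 2·1 ≡ 2.
  x = λ² - 17 - 17 = 4 - 34 ≡ 16; y = λ·(17 - 16) - 12 ≡ 13. → (16, 13)
double: tangent at (16, 13): λ = (3·16² + 9)/(2·13) ≡ 18/3. 3⁻¹ ≡ 8 (mod 23) since 3·8 = 24 ≡ 1, so λ ≡ 18·8 ≡ 6.
  x = λ² - 16 - 16 = 36 - 32 ≡ 4; y = λ·(16 - 4) - 13 ≡ 13. → (4, 13)
double: tangent at (4, 13): λ = (3·4² + 9)/(2·13) ≡ 11/3. 3⁻¹ ≡ 8 (mod 23) since 3·8 = 24 ≡ 1, so λ ≡ 11·8 ≡ 19.
  x = λ² - 4 - 4 = 361 - 8 ≡ 8; y = λ·(4 - 8) - 13 ≡ 3. → (8, 3)
add Q: (8, 3) + (17, 12). λ = (12 - 3)/(17 - 8) ≡ 9/9 mod 23. 9⁻¹ ≡ 18 (mod 23), so λ ≡ 1.
  x = λ² - 8 - 17 = 1 - 25 ≡ 22; y = λ·(8 - 22) - 3 ≡ 6. → (22, 6)

(22, 6)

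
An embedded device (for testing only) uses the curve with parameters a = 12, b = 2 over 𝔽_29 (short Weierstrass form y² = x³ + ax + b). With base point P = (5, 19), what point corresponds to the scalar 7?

(6, 0)

Repeated addition: build up to 7P.
2P: tangent at (5, 19): λ = (3·5² + 12)/(2·19) ≡ 0/9. 9⁻¹ ≡ 13 (mod 29) since 9·13 = 117 ≡ 1, so λ ≡ 0·13 ≡ 0.
  x = λ² - 5 - 5 = 0 - 10 ≡ 19; y = λ·(5 - 19) - 19 ≡ 10. → (19, 10)
3P: (19, 10) + (5, 19). λ = (19 - 10)/(5 - 19) ≡ 9/15 mod 29. 15⁻¹ ≡ 2 (mod 29), so λ ≡ 18.
  x = λ² - 19 - 5 = 324 - 24 ≡ 10; y = λ·(19 - 10) - 10 ≡ 7. → (10, 7)
4P: (10, 7) + (5, 19). λ = (19 - 7)/(5 - 10) ≡ 12/24 mod 29. 24⁻¹ ≡ 23 (mod 29) since 24·23 = 552 ≡ 1, so λ ≡ 15.
  x = λ² - 10 - 5 = 225 - 15 ≡ 7; y = λ·(10 - 7) - 7 ≡ 9. → (7, 9)
5P: (7, 9) + (5, 19). λ = (19 - 9)/(5 - 7) ≡ 10/27 mod 29. 27⁻¹ ≡ 14 (mod 29) since 27·14 = 378 ≡ 1, so λ ≡ 24.
  x = λ² - 7 - 5 = 576 - 12 ≡ 13; y = λ·(7 - 13) - 9 ≡ 21. → (13, 21)
6P: (13, 21) + (5, 19). λ = (19 - 21)/(5 - 13) ≡ 27/21 mod 29. 21⁻¹ ≡ 18 (mod 29), so λ ≡ 22.
  x = λ² - 13 - 5 = 484 - 18 ≡ 2; y = λ·(13 - 2) - 21 ≡ 18. → (2, 18)
7P: (2, 18) + (5, 19). λ = (19 - 18)/(5 - 2) ≡ 1/3 mod 29. 3⁻¹ ≡ 10 (mod 29) since 3·10 = 30 ≡ 1, so λ ≡ 10.
  x = λ² - 2 - 5 = 100 - 7 ≡ 6; y = λ·(2 - 6) - 18 ≡ 0. → (6, 0)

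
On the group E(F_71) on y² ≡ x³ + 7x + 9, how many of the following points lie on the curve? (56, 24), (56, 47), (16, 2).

(56, 24): 24² ≡ 8, rhs ≡ 8 → on.
(56, 47): 47² ≡ 8, rhs ≡ 8 → on.
(16, 2): 2² ≡ 4, rhs ≡ 28 → off.

2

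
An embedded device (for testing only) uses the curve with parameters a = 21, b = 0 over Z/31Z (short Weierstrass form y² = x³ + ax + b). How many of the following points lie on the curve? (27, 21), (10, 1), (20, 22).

3

(27, 21): 21² ≡ 7, rhs ≡ 7 → on.
(10, 1): 1² ≡ 1, rhs ≡ 1 → on.
(20, 22): 22² ≡ 19, rhs ≡ 19 → on.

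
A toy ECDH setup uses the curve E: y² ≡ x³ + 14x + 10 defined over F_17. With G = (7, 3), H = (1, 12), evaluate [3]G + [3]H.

First 3G:
Repeated addition: build up to 3G.
2G: tangent at (7, 3): λ = (3·7² + 14)/(2·3) ≡ 8/6. 6⁻¹ ≡ 3 (mod 17) since 6·3 = 18 ≡ 1, so λ ≡ 8·3 ≡ 7.
  x = λ² - 7 - 7 = 49 - 14 ≡ 1; y = λ·(7 - 1) - 3 ≡ 5. → (1, 5)
3G: (1, 5) + (7, 3). λ = (3 - 5)/(7 - 1) ≡ 15/6 mod 17. 6⁻¹ ≡ 3 (mod 17), so λ ≡ 11.
  x = λ² - 1 - 7 = 121 - 8 ≡ 11; y = λ·(1 - 11) - 5 ≡ 4. → (11, 4)
3G = (11, 4).
Next 3H:
Repeated addition: build up to 3H.
2H: tangent at (1, 12): λ = (3·1² + 14)/(2·12) ≡ 0/7. 7⁻¹ ≡ 5 (mod 17), so λ ≡ 0·5 ≡ 0.
  x = λ² - 1 - 1 = 0 - 2 ≡ 15; y = λ·(1 - 15) - 12 ≡ 5. → (15, 5)
3H: (15, 5) + (1, 12). λ = (12 - 5)/(1 - 15) ≡ 7/3 mod 17. 3⁻¹ ≡ 6 (mod 17) since 3·6 = 18 ≡ 1, so λ ≡ 8.
  x = λ² - 15 - 1 = 64 - 16 ≡ 14; y = λ·(15 - 14) - 5 ≡ 3. → (14, 3)
3H = (14, 3).
Finally 3G + 3H:
(11, 4) + (14, 3). λ = (3 - 4)/(14 - 11) ≡ 16/3 mod 17. 3⁻¹ ≡ 6 (mod 17), so λ ≡ 11.
  x = λ² - 11 - 14 = 121 - 25 ≡ 11; y = λ·(11 - 11) - 4 ≡ 13. → (11, 13)

(11, 13)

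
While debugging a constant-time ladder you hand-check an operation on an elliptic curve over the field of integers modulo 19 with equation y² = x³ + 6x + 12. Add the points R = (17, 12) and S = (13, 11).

(17, 12) + (13, 11). λ = (11 - 12)/(13 - 17) ≡ 18/15 mod 19. 15⁻¹ ≡ 14 (mod 19) since 15·14 = 210 ≡ 1, so λ ≡ 5.
  x = λ² - 17 - 13 = 25 - 30 ≡ 14; y = λ·(17 - 14) - 12 ≡ 3. → (14, 3)

(14, 3)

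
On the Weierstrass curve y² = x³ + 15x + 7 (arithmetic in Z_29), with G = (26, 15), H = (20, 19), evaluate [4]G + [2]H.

First 4G:
Double-and-add on 4 = (100)₂. Start with G = (26, 15) for the leading 1-bit.
double: tangent at (26, 15): λ = (3·26² + 15)/(2·15) ≡ 13/1. 1⁻¹ ≡ 1 (mod 29) since 1·1 = 1 ≡ 1, so λ ≡ 13·1 ≡ 13.
  x = λ² - 26 - 26 = 169 - 52 ≡ 1; y = λ·(26 - 1) - 15 ≡ 20. → (1, 20)
double: tangent at (1, 20): λ = (3·1² + 15)/(2·20) ≡ 18/11. 11⁻¹ ≡ 8 (mod 29) since 11·8 = 88 ≡ 1, so λ ≡ 18·8 ≡ 28.
  x = λ² - 1 - 1 = 784 - 2 ≡ 28; y = λ·(1 - 28) - 20 ≡ 7. → (28, 7)
4G = (28, 7).
Next 2H:
Repeated addition: build up to 2H.
2H: tangent at (20, 19): λ = (3·20² + 15)/(2·19) ≡ 26/9. 9⁻¹ ≡ 13 (mod 29), so λ ≡ 26·13 ≡ 19.
  x = λ² - 20 - 20 = 361 - 40 ≡ 2; y = λ·(20 - 2) - 19 ≡ 4. → (2, 4)
2H = (2, 4).
Finally 4G + 2H:
(28, 7) + (2, 4). λ = (4 - 7)/(2 - 28) ≡ 26/3 mod 29. 3⁻¹ ≡ 10 (mod 29) since 3·10 = 30 ≡ 1, so λ ≡ 28.
  x = λ² - 28 - 2 = 784 - 30 ≡ 0; y = λ·(28 - 0) - 7 ≡ 23. → (0, 23)

(0, 23)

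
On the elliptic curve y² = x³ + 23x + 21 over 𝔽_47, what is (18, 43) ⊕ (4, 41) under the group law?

(2, 13)

(18, 43) + (4, 41). λ = (41 - 43)/(4 - 18) ≡ 45/33 mod 47. 33⁻¹ ≡ 10 (mod 47), so λ ≡ 27.
  x = λ² - 18 - 4 = 729 - 22 ≡ 2; y = λ·(18 - 2) - 43 ≡ 13. → (2, 13)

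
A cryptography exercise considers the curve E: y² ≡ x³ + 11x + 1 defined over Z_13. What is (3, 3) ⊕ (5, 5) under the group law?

(3, 3) + (5, 5). λ = (5 - 3)/(5 - 3) ≡ 2/2 mod 13. 2⁻¹ ≡ 7 (mod 13), so λ ≡ 1.
  x = λ² - 3 - 5 = 1 - 8 ≡ 6; y = λ·(3 - 6) - 3 ≡ 7. → (6, 7)

(6, 7)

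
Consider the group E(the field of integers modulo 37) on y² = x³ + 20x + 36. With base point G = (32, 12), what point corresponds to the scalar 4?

Double-and-add on 4 = (100)₂. Start with G = (32, 12) for the leading 1-bit.
double: tangent at (32, 12): λ = (3·32² + 20)/(2·12) ≡ 21/24. 24⁻¹ ≡ 17 (mod 37) since 24·17 = 408 ≡ 1, so λ ≡ 21·17 ≡ 24.
  x = λ² - 32 - 32 = 576 - 64 ≡ 31; y = λ·(32 - 31) - 12 ≡ 12. → (31, 12)
double: tangent at (31, 12): λ = (3·31² + 20)/(2·12) ≡ 17/24. 24⁻¹ ≡ 17 (mod 37) since 24·17 = 408 ≡ 1, so λ ≡ 17·17 ≡ 30.
  x = λ² - 31 - 31 = 900 - 62 ≡ 24; y = λ·(31 - 24) - 12 ≡ 13. → (24, 13)

(24, 13)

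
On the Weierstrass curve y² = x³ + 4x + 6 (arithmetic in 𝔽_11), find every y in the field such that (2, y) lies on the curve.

0

x³ + 4x + 6 = 22 ≡ 0 (mod 11).
Only y = 0 satisfies y² ≡ 0.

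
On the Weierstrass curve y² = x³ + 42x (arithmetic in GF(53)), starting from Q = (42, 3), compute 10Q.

(17, 50)

Repeated addition: build up to 10Q.
2Q: tangent at (42, 3): λ = (3·42² + 42)/(2·3) ≡ 34/6. 6⁻¹ ≡ 9 (mod 53), so λ ≡ 34·9 ≡ 41.
  x = λ² - 42 - 42 = 1681 - 84 ≡ 7; y = λ·(42 - 7) - 3 ≡ 1. → (7, 1)
3Q: (7, 1) + (42, 3). λ = (3 - 1)/(42 - 7) ≡ 2/35 mod 53. 35⁻¹ ≡ 50 (mod 53) since 35·50 = 1750 ≡ 1, so λ ≡ 47.
  x = λ² - 7 - 42 = 2209 - 49 ≡ 40; y = λ·(7 - 40) - 1 ≡ 38. → (40, 38)
4Q: (40, 38) + (42, 3). λ = (3 - 38)/(42 - 40) ≡ 18/2 mod 53. 2⁻¹ ≡ 27 (mod 53), so λ ≡ 9.
  x = λ² - 40 - 42 = 81 - 82 ≡ 52; y = λ·(40 - 52) - 38 ≡ 13. → (52, 13)
5Q: (52, 13) + (42, 3). λ = (3 - 13)/(42 - 52) ≡ 43/43 mod 53. 43⁻¹ ≡ 37 (mod 53), so λ ≡ 1.
  x = λ² - 52 - 42 = 1 - 94 ≡ 13; y = λ·(52 - 13) - 13 ≡ 26. → (13, 26)
6Q: (13, 26) + (42, 3). λ = (3 - 26)/(42 - 13) ≡ 30/29 mod 53. 29⁻¹ ≡ 11 (mod 53), so λ ≡ 12.
  x = λ² - 13 - 42 = 144 - 55 ≡ 36; y = λ·(13 - 36) - 26 ≡ 16. → (36, 16)
7Q: (36, 16) + (42, 3). λ = (3 - 16)/(42 - 36) ≡ 40/6 mod 53. 6⁻¹ ≡ 9 (mod 53) since 6·9 = 54 ≡ 1, so λ ≡ 42.
  x = λ² - 36 - 42 = 1764 - 78 ≡ 43; y = λ·(36 - 43) - 16 ≡ 8. → (43, 8)
8Q: (43, 8) + (42, 3). λ = (3 - 8)/(42 - 43) ≡ 48/52 mod 53. 52⁻¹ ≡ 52 (mod 53), so λ ≡ 5.
  x = λ² - 43 - 42 = 25 - 85 ≡ 46; y = λ·(43 - 46) - 8 ≡ 30. → (46, 30)
9Q: (46, 30) + (42, 3). λ = (3 - 30)/(42 - 46) ≡ 26/49 mod 53. 49⁻¹ ≡ 13 (mod 53), so λ ≡ 20.
  x = λ² - 46 - 42 = 400 - 88 ≡ 47; y = λ·(46 - 47) - 30 ≡ 3. → (47, 3)
10Q: (47, 3) + (42, 3). λ = (3 - 3)/(42 - 47) ≡ 0/48 mod 53. 48⁻¹ ≡ 21 (mod 53), so λ ≡ 0.
  x = λ² - 47 - 42 = 0 - 89 ≡ 17; y = λ·(47 - 17) - 3 ≡ 50. → (17, 50)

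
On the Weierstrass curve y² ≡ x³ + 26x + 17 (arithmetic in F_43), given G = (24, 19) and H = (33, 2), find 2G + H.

First 2G:
Repeated addition: build up to 2G.
2G: tangent at (24, 19): λ = (3·24² + 26)/(2·19) ≡ 34/38. 38⁻¹ ≡ 17 (mod 43) since 38·17 = 646 ≡ 1, so λ ≡ 34·17 ≡ 19.
  x = λ² - 24 - 24 = 361 - 48 ≡ 12; y = λ·(24 - 12) - 19 ≡ 37. → (12, 37)
2G = (12, 37).
Finally 2G + H:
(12, 37) + (33, 2). λ = (2 - 37)/(33 - 12) ≡ 8/21 mod 43. 21⁻¹ ≡ 41 (mod 43) since 21·41 = 861 ≡ 1, so λ ≡ 27.
  x = λ² - 12 - 33 = 729 - 45 ≡ 39; y = λ·(12 - 39) - 37 ≡ 8. → (39, 8)

(39, 8)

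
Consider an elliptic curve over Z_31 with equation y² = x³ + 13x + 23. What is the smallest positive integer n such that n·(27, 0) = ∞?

2P: (27, 0) + (27, 0): same x and y₁ ≡ -y₂, so the sum is ∞.
2P = ∞, so the order is 2.

2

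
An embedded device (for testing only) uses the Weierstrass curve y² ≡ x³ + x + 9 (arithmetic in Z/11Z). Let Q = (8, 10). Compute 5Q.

Repeated addition: build up to 5Q.
2Q: tangent at (8, 10): λ = (3·8² + 1)/(2·10) ≡ 6/9. 9⁻¹ ≡ 5 (mod 11), so λ ≡ 6·5 ≡ 8.
  x = λ² - 8 - 8 = 64 - 16 ≡ 4; y = λ·(8 - 4) - 10 ≡ 0. → (4, 0)
3Q: (4, 0) + (8, 10). λ = (10 - 0)/(8 - 4) ≡ 10/4 mod 11. 4⁻¹ ≡ 3 (mod 11) since 4·3 = 12 ≡ 1, so λ ≡ 8.
  x = λ² - 4 - 8 = 64 - 12 ≡ 8; y = λ·(4 - 8) - 0 ≡ 1. → (8, 1)
4Q: (8, 1) + (8, 10): same x and y₁ ≡ -y₂, so the sum is 𝒪.
5Q: 𝒪 + (8, 10) = (8, 10) (identity).

(8, 10)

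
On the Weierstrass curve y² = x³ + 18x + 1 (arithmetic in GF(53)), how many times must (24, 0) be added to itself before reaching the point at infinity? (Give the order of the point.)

2

2P: (24, 0) + (24, 0): same x and y₁ ≡ -y₂, so the sum is the point at infinity.
2P = the point at infinity, so the order is 2.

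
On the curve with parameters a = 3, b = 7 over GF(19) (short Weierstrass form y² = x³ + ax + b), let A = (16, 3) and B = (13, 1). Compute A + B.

(1, 7)

(16, 3) + (13, 1). λ = (1 - 3)/(13 - 16) ≡ 17/16 mod 19. 16⁻¹ ≡ 6 (mod 19), so λ ≡ 7.
  x = λ² - 16 - 13 = 49 - 29 ≡ 1; y = λ·(16 - 1) - 3 ≡ 7. → (1, 7)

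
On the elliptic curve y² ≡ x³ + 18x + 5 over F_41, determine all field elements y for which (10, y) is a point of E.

18, 23

x³ + 18x + 5 = 1185 ≡ 37 (mod 41).
Square roots of 37 mod 41: 18 and 23 (since 18² = 324 ≡ 37).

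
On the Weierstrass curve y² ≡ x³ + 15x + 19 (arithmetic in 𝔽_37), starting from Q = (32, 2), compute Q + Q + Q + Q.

(15, 17)

Double-and-add on 4 = (100)₂. Start with Q = (32, 2) for the leading 1-bit.
double: tangent at (32, 2): λ = (3·32² + 15)/(2·2) ≡ 16/4. 4⁻¹ ≡ 28 (mod 37), so λ ≡ 16·28 ≡ 4.
  x = λ² - 32 - 32 = 16 - 64 ≡ 26; y = λ·(32 - 26) - 2 ≡ 22. → (26, 22)
double: tangent at (26, 22): λ = (3·26² + 15)/(2·22) ≡ 8/7. 7⁻¹ ≡ 16 (mod 37) since 7·16 = 112 ≡ 1, so λ ≡ 8·16 ≡ 17.
  x = λ² - 26 - 26 = 289 - 52 ≡ 15; y = λ·(26 - 15) - 22 ≡ 17. → (15, 17)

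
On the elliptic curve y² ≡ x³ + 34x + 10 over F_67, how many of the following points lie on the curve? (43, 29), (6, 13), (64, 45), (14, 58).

2

(43, 29): 29² ≡ 37, rhs ≡ 43 → off.
(6, 13): 13² ≡ 35, rhs ≡ 28 → off.
(64, 45): 45² ≡ 15, rhs ≡ 15 → on.
(14, 58): 58² ≡ 14, rhs ≡ 14 → on.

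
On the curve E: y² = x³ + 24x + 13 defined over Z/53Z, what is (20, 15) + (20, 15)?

(41, 8)

tangent at (20, 15): λ = (3·20² + 24)/(2·15) ≡ 5/30. 30⁻¹ ≡ 23 (mod 53) since 30·23 = 690 ≡ 1, so λ ≡ 5·23 ≡ 9.
  x = λ² - 20 - 20 = 81 - 40 ≡ 41; y = λ·(20 - 41) - 15 ≡ 8. → (41, 8)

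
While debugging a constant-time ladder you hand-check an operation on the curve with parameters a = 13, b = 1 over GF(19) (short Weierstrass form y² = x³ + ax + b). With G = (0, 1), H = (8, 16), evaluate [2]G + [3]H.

(2, 15)

First 2G:
Repeated addition: build up to 2G.
2G: tangent at (0, 1): λ = (3·0² + 13)/(2·1) ≡ 13/2. 2⁻¹ ≡ 10 (mod 19), so λ ≡ 13·10 ≡ 16.
  x = λ² - 0 - 0 = 256 - 0 ≡ 9; y = λ·(0 - 9) - 1 ≡ 7. → (9, 7)
2G = (9, 7).
Next 3H:
Repeated addition: build up to 3H.
2H: tangent at (8, 16): λ = (3·8² + 13)/(2·16) ≡ 15/13. 13⁻¹ ≡ 3 (mod 19) since 13·3 = 39 ≡ 1, so λ ≡ 15·3 ≡ 7.
  x = λ² - 8 - 8 = 49 - 16 ≡ 14; y = λ·(8 - 14) - 16 ≡ 18. → (14, 18)
3H: (14, 18) + (8, 16). λ = (16 - 18)/(8 - 14) ≡ 17/13 mod 19. 13⁻¹ ≡ 3 (mod 19) since 13·3 = 39 ≡ 1, so λ ≡ 13.
  x = λ² - 14 - 8 = 169 - 22 ≡ 14; y = λ·(14 - 14) - 18 ≡ 1. → (14, 1)
3H = (14, 1).
Finally 2G + 3H:
(9, 7) + (14, 1). λ = (1 - 7)/(14 - 9) ≡ 13/5 mod 19. 5⁻¹ ≡ 4 (mod 19) since 5·4 = 20 ≡ 1, so λ ≡ 14.
  x = λ² - 9 - 14 = 196 - 23 ≡ 2; y = λ·(9 - 2) - 7 ≡ 15. → (2, 15)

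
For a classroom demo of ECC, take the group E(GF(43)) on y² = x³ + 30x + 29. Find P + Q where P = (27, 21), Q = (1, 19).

(27, 21) + (1, 19). λ = (19 - 21)/(1 - 27) ≡ 41/17 mod 43. 17⁻¹ ≡ 38 (mod 43) since 17·38 = 646 ≡ 1, so λ ≡ 10.
  x = λ² - 27 - 1 = 100 - 28 ≡ 29; y = λ·(27 - 29) - 21 ≡ 2. → (29, 2)

(29, 2)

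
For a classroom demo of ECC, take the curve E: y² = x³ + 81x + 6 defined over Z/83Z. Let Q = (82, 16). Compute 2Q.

(5, 72)

tangent at (82, 16): λ = (3·82² + 81)/(2·16) ≡ 1/32. 32⁻¹ ≡ 13 (mod 83) since 32·13 = 416 ≡ 1, so λ ≡ 1·13 ≡ 13.
  x = λ² - 82 - 82 = 169 - 164 ≡ 5; y = λ·(82 - 5) - 16 ≡ 72. → (5, 72)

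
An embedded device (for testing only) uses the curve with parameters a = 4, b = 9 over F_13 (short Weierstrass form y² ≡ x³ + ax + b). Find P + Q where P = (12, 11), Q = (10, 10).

(1, 1)

(12, 11) + (10, 10). λ = (10 - 11)/(10 - 12) ≡ 12/11 mod 13. 11⁻¹ ≡ 6 (mod 13), so λ ≡ 7.
  x = λ² - 12 - 10 = 49 - 22 ≡ 1; y = λ·(12 - 1) - 11 ≡ 1. → (1, 1)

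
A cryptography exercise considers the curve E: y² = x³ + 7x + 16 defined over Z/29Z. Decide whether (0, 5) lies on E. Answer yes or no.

no

y² = 5² ≡ 25; x³ + 7x + 16 = 16 ≡ 16 (mod 29). 25 ≠ 16.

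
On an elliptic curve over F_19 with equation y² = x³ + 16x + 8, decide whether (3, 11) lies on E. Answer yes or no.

yes

y² = 11² ≡ 7; x³ + 16x + 8 = 83 ≡ 7 (mod 19). 7 = 7.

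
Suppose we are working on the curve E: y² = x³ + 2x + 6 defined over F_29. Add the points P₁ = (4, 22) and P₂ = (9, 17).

(17, 20)

(4, 22) + (9, 17). λ = (17 - 22)/(9 - 4) ≡ 24/5 mod 29. 5⁻¹ ≡ 6 (mod 29), so λ ≡ 28.
  x = λ² - 4 - 9 = 784 - 13 ≡ 17; y = λ·(4 - 17) - 22 ≡ 20. → (17, 20)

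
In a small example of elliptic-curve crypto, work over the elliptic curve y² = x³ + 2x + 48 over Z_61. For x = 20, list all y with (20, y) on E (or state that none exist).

x³ + 2x + 48 = 8088 ≡ 36 (mod 61).
Square roots of 36 mod 61: 6 and 55 (since 6² = 36 ≡ 36).

6, 55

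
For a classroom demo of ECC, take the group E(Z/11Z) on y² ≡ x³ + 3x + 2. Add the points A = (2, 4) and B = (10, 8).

(2, 4) + (10, 8). λ = (8 - 4)/(10 - 2) ≡ 4/8 mod 11. 8⁻¹ ≡ 7 (mod 11), so λ ≡ 6.
  x = λ² - 2 - 10 = 36 - 12 ≡ 2; y = λ·(2 - 2) - 4 ≡ 7. → (2, 7)

(2, 7)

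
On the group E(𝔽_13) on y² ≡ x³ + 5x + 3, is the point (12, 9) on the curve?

y² = 9² ≡ 3; x³ + 5x + 3 = 1791 ≡ 10 (mod 13). 3 ≠ 10.

no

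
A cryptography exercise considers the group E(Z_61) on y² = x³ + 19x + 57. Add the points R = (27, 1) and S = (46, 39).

(53, 8)

(27, 1) + (46, 39). λ = (39 - 1)/(46 - 27) ≡ 38/19 mod 61. 19⁻¹ ≡ 45 (mod 61), so λ ≡ 2.
  x = λ² - 27 - 46 = 4 - 73 ≡ 53; y = λ·(27 - 53) - 1 ≡ 8. → (53, 8)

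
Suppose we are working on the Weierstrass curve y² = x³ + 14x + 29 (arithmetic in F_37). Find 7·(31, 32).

(22, 12)

Write P = (31, 32).
Repeated addition: build up to 7P.
2P: tangent at (31, 32): λ = (3·31² + 14)/(2·32) ≡ 11/27. 27⁻¹ ≡ 11 (mod 37), so λ ≡ 11·11 ≡ 10.
  x = λ² - 31 - 31 = 100 - 62 ≡ 1; y = λ·(31 - 1) - 32 ≡ 9. → (1, 9)
3P: (1, 9) + (31, 32). λ = (32 - 9)/(31 - 1) ≡ 23/30 mod 37. 30⁻¹ ≡ 21 (mod 37), so λ ≡ 2.
  x = λ² - 1 - 31 = 4 - 32 ≡ 9; y = λ·(1 - 9) - 9 ≡ 12. → (9, 12)
4P: (9, 12) + (31, 32). λ = (32 - 12)/(31 - 9) ≡ 20/22 mod 37. 22⁻¹ ≡ 32 (mod 37), so λ ≡ 11.
  x = λ² - 9 - 31 = 121 - 40 ≡ 7; y = λ·(9 - 7) - 12 ≡ 10. → (7, 10)
5P: (7, 10) + (31, 32). λ = (32 - 10)/(31 - 7) ≡ 22/24 mod 37. 24⁻¹ ≡ 17 (mod 37), so λ ≡ 4.
  x = λ² - 7 - 31 = 16 - 38 ≡ 15; y = λ·(7 - 15) - 10 ≡ 32. → (15, 32)
6P: (15, 32) + (31, 32). λ = (32 - 32)/(31 - 15) ≡ 0/16 mod 37. 16⁻¹ ≡ 7 (mod 37) since 16·7 = 112 ≡ 1, so λ ≡ 0.
  x = λ² - 15 - 31 = 0 - 46 ≡ 28; y = λ·(15 - 28) - 32 ≡ 5. → (28, 5)
7P: (28, 5) + (31, 32). λ = (32 - 5)/(31 - 28) ≡ 27/3 mod 37. 3⁻¹ ≡ 25 (mod 37), so λ ≡ 9.
  x = λ² - 28 - 31 = 81 - 59 ≡ 22; y = λ·(28 - 22) - 5 ≡ 12. → (22, 12)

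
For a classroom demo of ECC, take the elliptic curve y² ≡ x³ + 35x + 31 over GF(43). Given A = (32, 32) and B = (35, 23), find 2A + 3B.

First 2A:
Repeated addition: build up to 2A.
2A: tangent at (32, 32): λ = (3·32² + 35)/(2·32) ≡ 11/21. 21⁻¹ ≡ 41 (mod 43), so λ ≡ 11·41 ≡ 21.
  x = λ² - 32 - 32 = 441 - 64 ≡ 33; y = λ·(32 - 33) - 32 ≡ 33. → (33, 33)
2A = (33, 33).
Next 3B:
Repeated addition: build up to 3B.
2B: tangent at (35, 23): λ = (3·35² + 35)/(2·23) ≡ 12/3. 3⁻¹ ≡ 29 (mod 43), so λ ≡ 12·29 ≡ 4.
  x = λ² - 35 - 35 = 16 - 70 ≡ 32; y = λ·(35 - 32) - 23 ≡ 32. → (32, 32)
3B: (32, 32) + (35, 23). λ = (23 - 32)/(35 - 32) ≡ 34/3 mod 43. 3⁻¹ ≡ 29 (mod 43) since 3·29 = 87 ≡ 1, so λ ≡ 40.
  x = λ² - 32 - 35 = 1600 - 67 ≡ 28; y = λ·(32 - 28) - 32 ≡ 42. → (28, 42)
3B = (28, 42).
Finally 2A + 3B:
(33, 33) + (28, 42). λ = (42 - 33)/(28 - 33) ≡ 9/38 mod 43. 38⁻¹ ≡ 17 (mod 43) since 38·17 = 646 ≡ 1, so λ ≡ 24.
  x = λ² - 33 - 28 = 576 - 61 ≡ 42; y = λ·(33 - 42) - 33 ≡ 9. → (42, 9)

(42, 9)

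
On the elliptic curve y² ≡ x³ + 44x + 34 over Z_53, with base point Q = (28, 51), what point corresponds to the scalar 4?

Repeated addition: build up to 4Q.
2Q: tangent at (28, 51): λ = (3·28² + 44)/(2·51) ≡ 11/49. 49⁻¹ ≡ 13 (mod 53) since 49·13 = 637 ≡ 1, so λ ≡ 11·13 ≡ 37.
  x = λ² - 28 - 28 = 1369 - 56 ≡ 41; y = λ·(28 - 41) - 51 ≡ 51. → (41, 51)
3Q: (41, 51) + (28, 51). λ = (51 - 51)/(28 - 41) ≡ 0/40 mod 53. 40⁻¹ ≡ 4 (mod 53), so λ ≡ 0.
  x = λ² - 41 - 28 = 0 - 69 ≡ 37; y = λ·(41 - 37) - 51 ≡ 2. → (37, 2)
4Q: (37, 2) + (28, 51). λ = (51 - 2)/(28 - 37) ≡ 49/44 mod 53. 44⁻¹ ≡ 47 (mod 53) since 44·47 = 2068 ≡ 1, so λ ≡ 24.
  x = λ² - 37 - 28 = 576 - 65 ≡ 34; y = λ·(37 - 34) - 2 ≡ 17. → (34, 17)

(34, 17)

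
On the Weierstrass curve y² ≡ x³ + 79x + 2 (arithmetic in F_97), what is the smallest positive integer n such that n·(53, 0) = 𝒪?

2

2P: (53, 0) + (53, 0): same x and y₁ ≡ -y₂, so the sum is 𝒪.
2P = 𝒪, so the order is 2.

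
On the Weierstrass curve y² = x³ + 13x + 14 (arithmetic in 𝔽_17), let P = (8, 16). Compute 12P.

Repeated addition: build up to 12P.
2P: tangent at (8, 16): λ = (3·8² + 13)/(2·16) ≡ 1/15. 15⁻¹ ≡ 8 (mod 17), so λ ≡ 1·8 ≡ 8.
  x = λ² - 8 - 8 = 64 - 16 ≡ 14; y = λ·(8 - 14) - 16 ≡ 4. → (14, 4)
3P: (14, 4) + (8, 16). λ = (16 - 4)/(8 - 14) ≡ 12/11 mod 17. 11⁻¹ ≡ 14 (mod 17), so λ ≡ 15.
  x = λ² - 14 - 8 = 225 - 22 ≡ 16; y = λ·(14 - 16) - 4 ≡ 0. → (16, 0)
4P: (16, 0) + (8, 16). λ = (16 - 0)/(8 - 16) ≡ 16/9 mod 17. 9⁻¹ ≡ 2 (mod 17), so λ ≡ 15.
  x = λ² - 16 - 8 = 225 - 24 ≡ 14; y = λ·(16 - 14) - 0 ≡ 13. → (14, 13)
5P: (14, 13) + (8, 16). λ = (16 - 13)/(8 - 14) ≡ 3/11 mod 17. 11⁻¹ ≡ 14 (mod 17) since 11·14 = 154 ≡ 1, so λ ≡ 8.
  x = λ² - 14 - 8 = 64 - 22 ≡ 8; y = λ·(14 - 8) - 13 ≡ 1. → (8, 1)
6P: (8, 1) + (8, 16): same x and y₁ ≡ -y₂, so the sum is O.
7P: O + (8, 16) = (8, 16) (identity).
8P: tangent at (8, 16): λ = (3·8² + 13)/(2·16) ≡ 1/15. 15⁻¹ ≡ 8 (mod 17), so λ ≡ 1·8 ≡ 8.
  x = λ² - 8 - 8 = 64 - 16 ≡ 14; y = λ·(8 - 14) - 16 ≡ 4. → (14, 4)
9P: (14, 4) + (8, 16). λ = (16 - 4)/(8 - 14) ≡ 12/11 mod 17. 11⁻¹ ≡ 14 (mod 17) since 11·14 = 154 ≡ 1, so λ ≡ 15.
  x = λ² - 14 - 8 = 225 - 22 ≡ 16; y = λ·(14 - 16) - 4 ≡ 0. → (16, 0)
10P: (16, 0) + (8, 16). λ = (16 - 0)/(8 - 16) ≡ 16/9 mod 17. 9⁻¹ ≡ 2 (mod 17) since 9·2 = 18 ≡ 1, so λ ≡ 15.
  x = λ² - 16 - 8 = 225 - 24 ≡ 14; y = λ·(16 - 14) - 0 ≡ 13. → (14, 13)
11P: (14, 13) + (8, 16). λ = (16 - 13)/(8 - 14) ≡ 3/11 mod 17. 11⁻¹ ≡ 14 (mod 17), so λ ≡ 8.
  x = λ² - 14 - 8 = 64 - 22 ≡ 8; y = λ·(14 - 8) - 13 ≡ 1. → (8, 1)
12P: (8, 1) + (8, 16): same x and y₁ ≡ -y₂, so the sum is O.

O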